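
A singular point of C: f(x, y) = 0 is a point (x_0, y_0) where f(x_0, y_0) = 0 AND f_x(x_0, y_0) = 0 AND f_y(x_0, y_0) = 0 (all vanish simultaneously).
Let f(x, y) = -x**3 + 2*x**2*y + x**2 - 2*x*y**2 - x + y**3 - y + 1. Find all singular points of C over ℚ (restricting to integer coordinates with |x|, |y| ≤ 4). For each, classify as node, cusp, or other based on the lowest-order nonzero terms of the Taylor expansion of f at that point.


Singular points: {(1, 1)}; classification: cusp.

Compute partial derivatives:
  f_x = -3*x**2 + 4*x*y + 2*x - 2*y**2 - 1.
  f_y = 2*x**2 - 4*x*y + 3*y**2 - 1.
Scan x_0 ∈ {−4, ..., 4}. For each x_0, f_y(x_0, y) is a polynomial in y; find its integer roots y ∈ {−4, ..., 4}, then test f_x and f at those candidates.
  x = -4: f_y(-4, y) = 3*y**2 + 16*y + 31; no integer root y with |y| ≤ 4.
  x = -3: f_y(-3, y) = 3*y**2 + 12*y + 17; no integer root y with |y| ≤ 4.
  x = -2: f_y(-2, y) = 3*y**2 + 8*y + 7; no integer root y with |y| ≤ 4.
  x = -1: f_y(-1, y) = 3*y**2 + 4*y + 1; vanishes at y ∈ {-1}. (-1, -1): f_x = -4 ≠ 0.
  x = 0: f_y(0, y) = 3*y**2 - 1; no integer root y with |y| ≤ 4.
  x = 1: f_y(1, y) = 3*y**2 - 4*y + 1; vanishes at y ∈ {1}. (1, 1): f_x = 0, f = 0 — SINGULAR.
  x = 2: f_y(2, y) = 3*y**2 - 8*y + 7; no integer root y with |y| ≤ 4.
  x = 3: f_y(3, y) = 3*y**2 - 12*y + 17; no integer root y with |y| ≤ 4.
  x = 4: f_y(4, y) = 3*y**2 - 16*y + 31; no integer root y with |y| ≤ 4.
Only singular point on the grid: (1, 1).
Classify: substitute x = 1 + u, y = 1 + v and expand: f = -u**3 + 2*u**2*v - 2*u*v**2 + v**3 + v**2.
No constant or linear terms (consistent with a singular point). Quadratic part: v**2. Cubic part: -u**3 + 2*u**2*v - 2*u*v**2 + v**3.
The quadratic part v**2 is a perfect square, so there is a single (double) tangent line v = 0, i.e. y = 1. Restricting the cubic part to that line (v = 0) leaves -u**3 ≠ 0, so f is not divisible by v and the branch is v² ≈ u**3 to lowest order — this is a cusp.
Classification: cusp.


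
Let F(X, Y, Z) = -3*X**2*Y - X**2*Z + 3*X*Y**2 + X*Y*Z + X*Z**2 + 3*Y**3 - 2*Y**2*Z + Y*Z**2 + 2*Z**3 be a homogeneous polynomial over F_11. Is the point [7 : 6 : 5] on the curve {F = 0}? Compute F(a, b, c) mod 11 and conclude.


F(7,6,5) ≡ 9 (mod 11); P is NOT on the curve.

Evaluate F(7, 6, 5) term-by-term (mod 11).
  -3*X**2*Y ↦ -3·49·6·1 = -882
  -X**2*Z ↦ -1·49·1·5 = -245
  3*X*Y**2 ↦ 3·7·36·1 = 756
  X*Y*Z ↦ 1·7·6·5 = 210
  X*Z**2 ↦ 1·7·1·25 = 175
  3*Y**3 ↦ 3·1·216·1 = 648
  -2*Y**2*Z ↦ -2·1·36·5 = -360
  Y*Z**2 ↦ 1·1·6·25 = 150
  2*Z**3 ↦ 2·1·1·125 = 250
Sum: F(7, 6, 5) = (-882) + (-245) + (756) + (210) + (175) + (648) + (-360) + (150) + (250) = 702.
Reducing mod 11: 702 ≡ 9 (mod 11).
Since F(a, b, c) ≡ 9 ≠ 0 (mod 11), P does NOT lie on the curve.


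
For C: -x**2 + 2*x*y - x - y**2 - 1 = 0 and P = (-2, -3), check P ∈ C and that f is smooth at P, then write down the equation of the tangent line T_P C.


Tangent line at P: -3*x + 2*y = 0.

Step 1: f(-2, -3) = 0, so P lies on C.
Step 2: partial derivatives
  f_x(x, y) = -2*x + 2*y - 1, f_y(x, y) = 2*x - 2*y.
  f_x(P) = -3, f_y(P) = 2 (gradient nonzero, so P is smooth).
Step 3: tangent line at P: -3·(x − -2) + 2·(y − -3) = 0.
Expanding: -3*x + 2*y = 0.


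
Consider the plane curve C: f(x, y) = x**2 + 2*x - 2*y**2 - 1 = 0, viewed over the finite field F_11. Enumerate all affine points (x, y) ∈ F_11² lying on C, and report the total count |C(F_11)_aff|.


Affine F_11-points: {(0, 4), (0, 7), (1, 1), (1, 10), (2, 3), (2, 8), (7, 3), (7, 8), (8, 1), (8, 10), (9, 4), (9, 7)}; count = 12.

For each of the 121 pairs (x, y) ∈ F_11², evaluate f(x, y) mod 11. Record the zeros.
  x = 0: [0↦10, 1↦8, 2↦2, 3↦3, 4↦0, 5↦4, 6↦4, 7↦0, 8↦3, 9↦2, 10↦8]  zeros at y ∈ {4, 7}
  x = 1: [0↦2, 1↦0, 2↦5, 3↦6, 4↦3, 5↦7, 6↦7, 7↦3, 8↦6, 9↦5, 10↦0]  zeros at y ∈ {1, 10}
  x = 2: [0↦7, 1↦5, 2↦10, 3↦0, 4↦8, 5↦1, 6↦1, 7↦8, 8↦0, 9↦10, 10↦5]  zeros at y ∈ {3, 8}
  x = 3: [0↦3, 1↦1, 2↦6, 3↦7, 4↦4, 5↦8, 6↦8, 7↦4, 8↦7, 9↦6, 10↦1]  zeros at y ∈ ∅
  x = 4: [0↦1, 1↦10, 2↦4, 3↦5, 4↦2, 5↦6, 6↦6, 7↦2, 8↦5, 9↦4, 10↦10]  zeros at y ∈ ∅
  x = 5: [0↦1, 1↦10, 2↦4, 3↦5, 4↦2, 5↦6, 6↦6, 7↦2, 8↦5, 9↦4, 10↦10]  zeros at y ∈ ∅
  x = 6: [0↦3, 1↦1, 2↦6, 3↦7, 4↦4, 5↦8, 6↦8, 7↦4, 8↦7, 9↦6, 10↦1]  zeros at y ∈ ∅
  x = 7: [0↦7, 1↦5, 2↦10, 3↦0, 4↦8, 5↦1, 6↦1, 7↦8, 8↦0, 9↦10, 10↦5]  zeros at y ∈ {3, 8}
  x = 8: [0↦2, 1↦0, 2↦5, 3↦6, 4↦3, 5↦7, 6↦7, 7↦3, 8↦6, 9↦5, 10↦0]  zeros at y ∈ {1, 10}
  x = 9: [0↦10, 1↦8, 2↦2, 3↦3, 4↦0, 5↦4, 6↦4, 7↦0, 8↦3, 9↦2, 10↦8]  zeros at y ∈ {4, 7}
  x = 10: [0↦9, 1↦7, 2↦1, 3↦2, 4↦10, 5↦3, 6↦3, 7↦10, 8↦2, 9↦1, 10↦7]  zeros at y ∈ ∅
Collecting zeros: affine points = {(0, 4), (0, 7), (1, 1), (1, 10), (2, 3), (2, 8), (7, 3), (7, 8), (8, 1), (8, 10), (9, 4), (9, 7)}.
Total count |C(F_11)_aff| = 12.


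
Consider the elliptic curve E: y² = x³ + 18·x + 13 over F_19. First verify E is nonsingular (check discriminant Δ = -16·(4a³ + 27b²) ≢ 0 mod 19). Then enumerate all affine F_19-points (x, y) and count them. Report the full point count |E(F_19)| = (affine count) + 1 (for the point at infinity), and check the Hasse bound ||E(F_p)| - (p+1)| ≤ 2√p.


Affine points = {(2, 0), (4, 4), (4, 15), (5, 0), (7, 8), (7, 11), (8, 2), (8, 17), (9, 7), (9, 12), (12, 0), (14, 8), (14, 11), (17, 8), (17, 11)}; affine count = 15; |E(F_19)| = 16.

Discriminant check: Δ ∝ 4a³ + 27b² = 4·18³ + 27·13² = 4·5832 + 27·169 ≡ 18 (mod 19). Nonzero ⇒ E is nonsingular.
For each x ∈ F_19, compute rhs = x³ + 18·x + 13 mod 19, then count y ∈ F_19 with y² ≡ rhs.
  x = 0: rhs = 13, matching y values: none (0 points).
  x = 1: rhs = 13, matching y values: none (0 points).
  x = 2: rhs = 0, matching y values: 0 (1 points).
  x = 3: rhs = 18, matching y values: none (0 points).
  x = 4: rhs = 16, matching y values: 4, 15 (2 points).
  x = 5: rhs = 0, matching y values: 0 (1 points).
  x = 6: rhs = 14, matching y values: none (0 points).
  x = 7: rhs = 7, matching y values: 8, 11 (2 points).
  x = 8: rhs = 4, matching y values: 2, 17 (2 points).
  x = 9: rhs = 11, matching y values: 7, 12 (2 points).
  x = 10: rhs = 15, matching y values: none (0 points).
  x = 11: rhs = 3, matching y values: none (0 points).
  x = 12: rhs = 0, matching y values: 0 (1 points).
  x = 13: rhs = 12, matching y values: none (0 points).
  x = 14: rhs = 7, matching y values: 8, 11 (2 points).
  x = 15: rhs = 10, matching y values: none (0 points).
  x = 16: rhs = 8, matching y values: none (0 points).
  x = 17: rhs = 7, matching y values: 8, 11 (2 points).
  x = 18: rhs = 13, matching y values: none (0 points).
Total affine count: 15.
Full point count |E(F_19)| = 15 + 1 = 16.
Hasse bound: |16 − (19+1)| = |-4| = 4 ≤ 2√19 ≈ 8.7178 ✓.


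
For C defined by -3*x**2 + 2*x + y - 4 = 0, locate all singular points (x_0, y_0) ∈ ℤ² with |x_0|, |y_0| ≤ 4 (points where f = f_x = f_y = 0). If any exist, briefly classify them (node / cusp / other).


No singular points in the scanned grid; C is smooth there.

Compute partial derivatives:
  f_x = 2 - 6*x.
  f_y = 1.
f_y = 1 is a nonzero constant, so f_y never vanishes: no point (x, y) can satisfy f = f_x = f_y = 0. In particular no (x, y) ∈ {−4, ..., 4}² is singular; the curve is smooth.


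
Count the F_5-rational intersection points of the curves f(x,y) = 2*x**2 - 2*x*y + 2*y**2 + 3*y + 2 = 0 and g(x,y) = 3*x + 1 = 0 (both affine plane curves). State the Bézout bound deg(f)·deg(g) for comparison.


Common zeros: {(3, 0), (3, 4)}; count = 2; Bézout bound = 2.

deg(f) = 2, deg(g) = 1, so Bézout bound = 2.
Scan x ∈ F_5. For each x, list the y ∈ F_5 with f(x, y) ≡ 0 and those with g(x, y) ≡ 0 (mod 5); the common zeros in that column are the intersection.
  x = 0: f ≡ 0 at y ∈ ∅; g ≡ 0 at y ∈ ∅; common: ∅.
  x = 1: f ≡ 0 at y ∈ {3, 4}; g ≡ 0 at y ∈ ∅; common: ∅.
  x = 2: f ≡ 0 at y ∈ {0, 3}; g ≡ 0 at y ∈ ∅; common: ∅.
  x = 3: f ≡ 0 at y ∈ {0, 4}; g ≡ 0 at y ∈ {0, 1, 2, 3, 4}; common: {0, 4}.
  x = 4: f ≡ 0 at y ∈ ∅; g ≡ 0 at y ∈ ∅; common: ∅.
Collecting: common zeros = {(3, 0), (3, 4)}, so the count is 2.
Comparison with the Bézout bound: 2 ≤ 2 = deg(f)·deg(g), as expected for curves with no common component (the bound is attained).


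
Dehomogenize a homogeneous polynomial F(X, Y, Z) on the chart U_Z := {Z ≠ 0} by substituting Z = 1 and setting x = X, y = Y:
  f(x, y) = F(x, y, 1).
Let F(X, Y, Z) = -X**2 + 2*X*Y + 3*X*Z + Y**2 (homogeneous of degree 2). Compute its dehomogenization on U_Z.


f(x, y) = -x**2 + 2*x*y + 3*x + y**2

On U_Z we set Z = 1. Each monomial c·X^i·Y^j·Z^k in F becomes c·x^i·y^j·1^k = c·x^i·y^j.
Substituting Z = 1: F(X, Y, 1) = -x**2 + 2*x*y + 3*x + y**2.
Note: deg(f) ≤ deg(F) = 2; strict inequality happens when F is divisible by Z (lost terms).


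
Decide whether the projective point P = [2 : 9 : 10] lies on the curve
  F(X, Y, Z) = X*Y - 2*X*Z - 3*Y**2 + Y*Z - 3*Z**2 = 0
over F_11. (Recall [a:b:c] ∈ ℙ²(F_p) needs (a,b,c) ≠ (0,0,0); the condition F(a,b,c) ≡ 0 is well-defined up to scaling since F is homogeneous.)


F(2,9,10) ≡ 9 (mod 11); P is NOT on the curve.

Evaluate F(2, 9, 10) term-by-term (mod 11).
  X*Y ↦ 1·2·9·1 = 18
  -2*X*Z ↦ -2·2·1·10 = -40
  -3*Y**2 ↦ -3·1·81·1 = -243
  Y*Z ↦ 1·1·9·10 = 90
  -3*Z**2 ↦ -3·1·1·100 = -300
Sum: F(2, 9, 10) = (18) + (-40) + (-243) + (90) + (-300) = -475.
Reducing mod 11: -475 ≡ 9 (mod 11).
Since F(a, b, c) ≡ 9 ≠ 0 (mod 11), P does NOT lie on the curve.


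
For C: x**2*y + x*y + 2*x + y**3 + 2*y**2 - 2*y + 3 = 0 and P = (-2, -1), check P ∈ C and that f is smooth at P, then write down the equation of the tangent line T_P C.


Tangent line at P: 5*x - y + 9 = 0.

Step 1: f(-2, -1) = 0, so P lies on C.
Step 2: partial derivatives
  f_x(x, y) = 2*x*y + y + 2, f_y(x, y) = x**2 + x + 3*y**2 + 4*y - 2.
  f_x(P) = 5, f_y(P) = -1 (gradient nonzero, so P is smooth).
Step 3: tangent line at P: 5·(x − -2) + -1·(y − -1) = 0.
Expanding: 5*x - y + 9 = 0.


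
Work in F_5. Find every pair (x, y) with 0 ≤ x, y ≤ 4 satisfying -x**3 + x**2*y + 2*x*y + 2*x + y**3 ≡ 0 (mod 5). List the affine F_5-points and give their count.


Affine F_5-points: {(0, 0), (1, 1), (1, 2), (2, 1), (2, 2), (3, 1), (4, 2)}; count = 7.

For each of the 25 pairs (x, y) ∈ F_5², evaluate f(x, y) mod 5. Record the zeros.
  x = 0: [0↦0, 1↦1, 2↦3, 3↦2, 4↦4]  zeros at y ∈ {0}
  x = 1: [0↦1, 1↦0, 2↦0, 3↦2, 4↦2]  zeros at y ∈ {1, 2}
  x = 2: [0↦1, 1↦0, 2↦0, 3↦2, 4↦2]  zeros at y ∈ {1, 2}
  x = 3: [0↦4, 1↦0, 2↦2, 3↦1, 4↦3]  zeros at y ∈ {1}
  x = 4: [0↦4, 1↦4, 2↦0, 3↦3, 4↦4]  zeros at y ∈ {2}
Collecting zeros: affine points = {(0, 0), (1, 1), (1, 2), (2, 1), (2, 2), (3, 1), (4, 2)}.
Total count |C(F_5)_aff| = 7.


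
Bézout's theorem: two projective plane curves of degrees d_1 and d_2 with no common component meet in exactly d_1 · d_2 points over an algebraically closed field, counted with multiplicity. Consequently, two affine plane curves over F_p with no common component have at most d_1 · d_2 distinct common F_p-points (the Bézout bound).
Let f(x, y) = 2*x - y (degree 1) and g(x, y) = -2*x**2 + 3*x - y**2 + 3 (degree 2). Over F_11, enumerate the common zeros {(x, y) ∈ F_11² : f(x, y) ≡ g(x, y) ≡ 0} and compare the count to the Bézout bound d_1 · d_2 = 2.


Common zeros: {(1, 2), (5, 10)}; count = 2; Bézout bound = 2.

deg(f) = 1, deg(g) = 2, so Bézout bound = 2.
Scan x ∈ F_11. For each x, list the y ∈ F_11 with f(x, y) ≡ 0 and those with g(x, y) ≡ 0 (mod 11); the common zeros in that column are the intersection.
  x = 0: f ≡ 0 at y ∈ {0}; g ≡ 0 at y ∈ {5, 6}; common: ∅.
  x = 1: f ≡ 0 at y ∈ {2}; g ≡ 0 at y ∈ {2, 9}; common: {2}.
  x = 2: f ≡ 0 at y ∈ {4}; g ≡ 0 at y ∈ {1, 10}; common: ∅.
  x = 3: f ≡ 0 at y ∈ {6}; g ≡ 0 at y ∈ {4, 7}; common: ∅.
  x = 4: f ≡ 0 at y ∈ {8}; g ≡ 0 at y ∈ {4, 7}; common: ∅.
  x = 5: f ≡ 0 at y ∈ {10}; g ≡ 0 at y ∈ {1, 10}; common: {10}.
  x = 6: f ≡ 0 at y ∈ {1}; g ≡ 0 at y ∈ {2, 9}; common: ∅.
  x = 7: f ≡ 0 at y ∈ {3}; g ≡ 0 at y ∈ {5, 6}; common: ∅.
  x = 8: f ≡ 0 at y ∈ {5}; g ≡ 0 at y ∈ {3, 8}; common: ∅.
  x = 9: f ≡ 0 at y ∈ {7}; g ≡ 0 at y ∈ {0}; common: ∅.
  x = 10: f ≡ 0 at y ∈ {9}; g ≡ 0 at y ∈ {3, 8}; common: ∅.
Collecting: common zeros = {(1, 2), (5, 10)}, so the count is 2.
Comparison with the Bézout bound: 2 ≤ 2 = deg(f)·deg(g), as expected for curves with no common component (the bound is attained).


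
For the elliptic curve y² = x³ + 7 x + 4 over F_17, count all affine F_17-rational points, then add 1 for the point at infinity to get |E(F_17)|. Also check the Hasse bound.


Affine points = {(0, 2), (0, 15), (2, 3), (2, 14), (3, 1), (3, 16), (11, 1), (11, 16), (15, 4), (15, 13), (16, 8), (16, 9)}; affine count = 12; |E(F_17)| = 13.

Discriminant check: Δ ∝ 4a³ + 27b² = 4·7³ + 27·4² = 4·343 + 27·16 ≡ 2 (mod 17). Nonzero ⇒ E is nonsingular.
For each x ∈ F_17, compute rhs = x³ + 7·x + 4 mod 17, then count y ∈ F_17 with y² ≡ rhs.
  x = 0: rhs = 4, matching y values: 2, 15 (2 points).
  x = 1: rhs = 12, matching y values: none (0 points).
  x = 2: rhs = 9, matching y values: 3, 14 (2 points).
  x = 3: rhs = 1, matching y values: 1, 16 (2 points).
  x = 4: rhs = 11, matching y values: none (0 points).
  x = 5: rhs = 11, matching y values: none (0 points).
  x = 6: rhs = 7, matching y values: none (0 points).
  x = 7: rhs = 5, matching y values: none (0 points).
  x = 8: rhs = 11, matching y values: none (0 points).
  x = 9: rhs = 14, matching y values: none (0 points).
  x = 10: rhs = 3, matching y values: none (0 points).
  x = 11: rhs = 1, matching y values: 1, 16 (2 points).
  x = 12: rhs = 14, matching y values: none (0 points).
  x = 13: rhs = 14, matching y values: none (0 points).
  x = 14: rhs = 7, matching y values: none (0 points).
  x = 15: rhs = 16, matching y values: 4, 13 (2 points).
  x = 16: rhs = 13, matching y values: 8, 9 (2 points).
Total affine count: 12.
Full point count |E(F_17)| = 12 + 1 = 13.
Hasse bound: |13 − (17+1)| = |-5| = 5 ≤ 2√17 ≈ 8.2462 ✓.


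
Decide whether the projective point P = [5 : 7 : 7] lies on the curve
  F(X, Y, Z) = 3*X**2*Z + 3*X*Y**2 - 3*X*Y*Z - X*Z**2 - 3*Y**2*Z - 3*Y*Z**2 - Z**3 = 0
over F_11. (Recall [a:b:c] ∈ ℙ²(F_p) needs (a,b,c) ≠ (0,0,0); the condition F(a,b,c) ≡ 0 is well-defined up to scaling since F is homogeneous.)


F(5,7,7) ≡ 2 (mod 11); P is NOT on the curve.

Evaluate F(5, 7, 7) term-by-term (mod 11).
  3*X**2*Z ↦ 3·25·1·7 = 525
  3*X*Y**2 ↦ 3·5·49·1 = 735
  -3*X*Y*Z ↦ -3·5·7·7 = -735
  -X*Z**2 ↦ -1·5·1·49 = -245
  -3*Y**2*Z ↦ -3·1·49·7 = -1029
  -3*Y*Z**2 ↦ -3·1·7·49 = -1029
  -Z**3 ↦ -1·1·1·343 = -343
Sum: F(5, 7, 7) = (525) + (735) + (-735) + (-245) + (-1029) + (-1029) + (-343) = -2121.
Reducing mod 11: -2121 ≡ 2 (mod 11).
Since F(a, b, c) ≡ 2 ≠ 0 (mod 11), P does NOT lie on the curve.


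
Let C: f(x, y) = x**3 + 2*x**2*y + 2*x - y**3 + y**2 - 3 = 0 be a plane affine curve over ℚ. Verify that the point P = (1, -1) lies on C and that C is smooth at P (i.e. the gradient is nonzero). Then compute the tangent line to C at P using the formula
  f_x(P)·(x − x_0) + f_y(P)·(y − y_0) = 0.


Tangent line at P: x - 3*y - 4 = 0.

Step 1: f(1, -1) = 0, so P lies on C.
Step 2: partial derivatives
  f_x(x, y) = 3*x**2 + 4*x*y + 2, f_y(x, y) = 2*x**2 - 3*y**2 + 2*y.
  f_x(P) = 1, f_y(P) = -3 (gradient nonzero, so P is smooth).
Step 3: tangent line at P: 1·(x − 1) + -3·(y − -1) = 0.
Expanding: x - 3*y - 4 = 0.


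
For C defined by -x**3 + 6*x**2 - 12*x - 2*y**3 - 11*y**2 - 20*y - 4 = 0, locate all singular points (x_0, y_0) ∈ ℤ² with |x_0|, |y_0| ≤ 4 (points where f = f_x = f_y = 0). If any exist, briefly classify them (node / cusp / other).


Singular points: {(2, -2)}; classification: cusp.

Compute partial derivatives:
  f_x = -3*x**2 + 12*x - 12.
  f_y = -6*y**2 - 22*y - 20.
Scan x_0 ∈ {−4, ..., 4}. For each x_0, f_y(x_0, y) is a polynomial in y; find its integer roots y ∈ {−4, ..., 4}, then test f_x and f at those candidates.
  x = -4: f_y(-4, y) = -6*y**2 - 22*y - 20; vanishes at y ∈ {-2}. (-4, -2): f_x = -108 ≠ 0.
  x = -3: f_y(-3, y) = -6*y**2 - 22*y - 20; vanishes at y ∈ {-2}. (-3, -2): f_x = -75 ≠ 0.
  x = -2: f_y(-2, y) = -6*y**2 - 22*y - 20; vanishes at y ∈ {-2}. (-2, -2): f_x = -48 ≠ 0.
  x = -1: f_y(-1, y) = -6*y**2 - 22*y - 20; vanishes at y ∈ {-2}. (-1, -2): f_x = -27 ≠ 0.
  x = 0: f_y(0, y) = -6*y**2 - 22*y - 20; vanishes at y ∈ {-2}. (0, -2): f_x = -12 ≠ 0.
  x = 1: f_y(1, y) = -6*y**2 - 22*y - 20; vanishes at y ∈ {-2}. (1, -2): f_x = -3 ≠ 0.
  x = 2: f_y(2, y) = -6*y**2 - 22*y - 20; vanishes at y ∈ {-2}. (2, -2): f_x = 0, f = 0 — SINGULAR.
  x = 3: f_y(3, y) = -6*y**2 - 22*y - 20; vanishes at y ∈ {-2}. (3, -2): f_x = -3 ≠ 0.
  x = 4: f_y(4, y) = -6*y**2 - 22*y - 20; vanishes at y ∈ {-2}. (4, -2): f_x = -12 ≠ 0.
Only singular point on the grid: (2, -2).
Classify: substitute x = 2 + u, y = -2 + v and expand: f = -u**3 - 2*v**3 + v**2.
No constant or linear terms (consistent with a singular point). Quadratic part: v**2. Cubic part: -u**3 - 2*v**3.
The quadratic part v**2 is a perfect square, so there is a single (double) tangent line v = 0, i.e. y = -2. Restricting the cubic part to that line (v = 0) leaves -u**3 ≠ 0, so f is not divisible by v and the branch is v² ≈ u**3 to lowest order — this is a cusp.
Classification: cusp.


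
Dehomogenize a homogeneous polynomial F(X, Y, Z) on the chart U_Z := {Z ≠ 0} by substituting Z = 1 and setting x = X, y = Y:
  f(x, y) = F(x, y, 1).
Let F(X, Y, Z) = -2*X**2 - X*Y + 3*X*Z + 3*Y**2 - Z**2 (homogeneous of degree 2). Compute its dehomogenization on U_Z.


f(x, y) = -2*x**2 - x*y + 3*x + 3*y**2 - 1

On U_Z we set Z = 1. Each monomial c·X^i·Y^j·Z^k in F becomes c·x^i·y^j·1^k = c·x^i·y^j.
Substituting Z = 1: F(X, Y, 1) = -2*x**2 - x*y + 3*x + 3*y**2 - 1.
Note: deg(f) ≤ deg(F) = 2; strict inequality happens when F is divisible by Z (lost terms).


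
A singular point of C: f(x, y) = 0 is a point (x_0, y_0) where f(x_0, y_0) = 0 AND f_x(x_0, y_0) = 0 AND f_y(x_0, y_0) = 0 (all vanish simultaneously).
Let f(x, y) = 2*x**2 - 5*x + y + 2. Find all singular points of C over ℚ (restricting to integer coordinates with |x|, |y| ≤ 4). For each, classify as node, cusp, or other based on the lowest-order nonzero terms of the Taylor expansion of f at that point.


No singular points in the scanned grid; C is smooth there.

Compute partial derivatives:
  f_x = 4*x - 5.
  f_y = 1.
f_y = 1 is a nonzero constant, so f_y never vanishes: no point (x, y) can satisfy f = f_x = f_y = 0. In particular no (x, y) ∈ {−4, ..., 4}² is singular; the curve is smooth.


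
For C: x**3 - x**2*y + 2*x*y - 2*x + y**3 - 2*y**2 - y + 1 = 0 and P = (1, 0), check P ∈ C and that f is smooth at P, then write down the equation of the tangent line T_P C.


Tangent line at P: x - 1 = 0.

Step 1: f(1, 0) = 0, so P lies on C.
Step 2: partial derivatives
  f_x(x, y) = 3*x**2 - 2*x*y + 2*y - 2, f_y(x, y) = -x**2 + 2*x + 3*y**2 - 4*y - 1.
  f_x(P) = 1, f_y(P) = 0 (gradient nonzero, so P is smooth).
Step 3: tangent line at P: 1·(x − 1) + 0·(y − 0) = 0.
Expanding: x - 1 = 0.


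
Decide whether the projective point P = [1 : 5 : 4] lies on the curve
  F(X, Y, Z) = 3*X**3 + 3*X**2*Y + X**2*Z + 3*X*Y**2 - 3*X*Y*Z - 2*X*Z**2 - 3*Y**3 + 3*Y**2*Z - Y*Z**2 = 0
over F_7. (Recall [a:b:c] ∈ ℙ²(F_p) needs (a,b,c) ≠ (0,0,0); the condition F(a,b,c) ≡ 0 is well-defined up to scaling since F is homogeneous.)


F(1,5,4) ≡ 4 (mod 7); P is NOT on the curve.

Evaluate F(1, 5, 4) term-by-term (mod 7).
  3*X**3 ↦ 3·1·1·1 = 3
  3*X**2*Y ↦ 3·1·5·1 = 15
  X**2*Z ↦ 1·1·1·4 = 4
  3*X*Y**2 ↦ 3·1·25·1 = 75
  -3*X*Y*Z ↦ -3·1·5·4 = -60
  -2*X*Z**2 ↦ -2·1·1·16 = -32
  -3*Y**3 ↦ -3·1·125·1 = -375
  3*Y**2*Z ↦ 3·1·25·4 = 300
  -Y*Z**2 ↦ -1·1·5·16 = -80
Sum: F(1, 5, 4) = (3) + (15) + (4) + (75) + (-60) + (-32) + (-375) + (300) + (-80) = -150.
Reducing mod 7: -150 ≡ 4 (mod 7).
Since F(a, b, c) ≡ 4 ≠ 0 (mod 7), P does NOT lie on the curve.


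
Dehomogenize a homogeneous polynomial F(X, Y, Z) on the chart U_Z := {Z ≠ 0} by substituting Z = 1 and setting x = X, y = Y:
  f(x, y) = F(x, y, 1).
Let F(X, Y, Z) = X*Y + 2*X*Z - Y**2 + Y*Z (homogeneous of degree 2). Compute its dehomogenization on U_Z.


f(x, y) = x*y + 2*x - y**2 + y

On U_Z we set Z = 1. Each monomial c·X^i·Y^j·Z^k in F becomes c·x^i·y^j·1^k = c·x^i·y^j.
Substituting Z = 1: F(X, Y, 1) = x*y + 2*x - y**2 + y.
Note: deg(f) ≤ deg(F) = 2; strict inequality happens when F is divisible by Z (lost terms).


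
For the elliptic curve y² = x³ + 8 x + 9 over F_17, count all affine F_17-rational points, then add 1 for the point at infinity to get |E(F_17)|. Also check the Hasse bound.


Affine points = {(0, 3), (0, 14), (1, 1), (1, 16), (2, 4), (2, 13), (3, 3), (3, 14), (5, 2), (5, 15), (6, 1), (6, 16), (7, 0), (10, 1), (10, 16), (11, 0), (13, 7), (13, 10), (14, 3), (14, 14), (15, 6), (15, 11), (16, 0)}; affine count = 23; |E(F_17)| = 24.

Discriminant check: Δ ∝ 4a³ + 27b² = 4·8³ + 27·9² = 4·512 + 27·81 ≡ 2 (mod 17). Nonzero ⇒ E is nonsingular.
For each x ∈ F_17, compute rhs = x³ + 8·x + 9 mod 17, then count y ∈ F_17 with y² ≡ rhs.
  x = 0: rhs = 9, matching y values: 3, 14 (2 points).
  x = 1: rhs = 1, matching y values: 1, 16 (2 points).
  x = 2: rhs = 16, matching y values: 4, 13 (2 points).
  x = 3: rhs = 9, matching y values: 3, 14 (2 points).
  x = 4: rhs = 3, matching y values: none (0 points).
  x = 5: rhs = 4, matching y values: 2, 15 (2 points).
  x = 6: rhs = 1, matching y values: 1, 16 (2 points).
  x = 7: rhs = 0, matching y values: 0 (1 points).
  x = 8: rhs = 7, matching y values: none (0 points).
  x = 9: rhs = 11, matching y values: none (0 points).
  x = 10: rhs = 1, matching y values: 1, 16 (2 points).
  x = 11: rhs = 0, matching y values: 0 (1 points).
  x = 12: rhs = 14, matching y values: none (0 points).
  x = 13: rhs = 15, matching y values: 7, 10 (2 points).
  x = 14: rhs = 9, matching y values: 3, 14 (2 points).
  x = 15: rhs = 2, matching y values: 6, 11 (2 points).
  x = 16: rhs = 0, matching y values: 0 (1 points).
Total affine count: 23.
Full point count |E(F_17)| = 23 + 1 = 24.
Hasse bound: |24 − (17+1)| = |6| = 6 ≤ 2√17 ≈ 8.2462 ✓.


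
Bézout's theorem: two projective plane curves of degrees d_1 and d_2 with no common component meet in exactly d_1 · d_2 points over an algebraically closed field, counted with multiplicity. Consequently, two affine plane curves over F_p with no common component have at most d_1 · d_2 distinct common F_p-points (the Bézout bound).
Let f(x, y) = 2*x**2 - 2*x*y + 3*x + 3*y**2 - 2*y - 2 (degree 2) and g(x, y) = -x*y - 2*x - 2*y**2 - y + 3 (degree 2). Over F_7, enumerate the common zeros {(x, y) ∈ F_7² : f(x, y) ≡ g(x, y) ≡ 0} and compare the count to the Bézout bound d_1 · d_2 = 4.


Common zeros: {(2, 3), (2, 6), (5, 0), (5, 4)}; count = 4; Bézout bound = 4.

deg(f) = 2, deg(g) = 2, so Bézout bound = 4.
Scan x ∈ F_7. For each x, list the y ∈ F_7 with f(x, y) ≡ 0 and those with g(x, y) ≡ 0 (mod 7); the common zeros in that column are the intersection.
  x = 0: f ≡ 0 at y ∈ {5}; g ≡ 0 at y ∈ {1, 2}; common: ∅.
  x = 1: f ≡ 0 at y ∈ {2, 4}; g ≡ 0 at y ∈ ∅; common: ∅.
  x = 2: f ≡ 0 at y ∈ {3, 6}; g ≡ 0 at y ∈ {3, 6}; common: {3, 6}.
  x = 3: f ≡ 0 at y ∈ {2, 3}; g ≡ 0 at y ∈ ∅; common: ∅.
  x = 4: f ≡ 0 at y ∈ {0, 1}; g ≡ 0 at y ∈ ∅; common: ∅.
  x = 5: f ≡ 0 at y ∈ {0, 4}; g ≡ 0 at y ∈ {0, 4}; common: {0, 4}.
  x = 6: f ≡ 0 at y ∈ {1, 6}; g ≡ 0 at y ∈ ∅; common: ∅.
Collecting: common zeros = {(2, 3), (2, 6), (5, 0), (5, 4)}, so the count is 4.
Comparison with the Bézout bound: 4 ≤ 4 = deg(f)·deg(g), as expected for curves with no common component (the bound is attained).


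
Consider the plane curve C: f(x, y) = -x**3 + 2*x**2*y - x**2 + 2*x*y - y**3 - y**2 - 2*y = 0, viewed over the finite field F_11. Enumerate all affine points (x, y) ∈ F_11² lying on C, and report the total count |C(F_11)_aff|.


Affine F_11-points: {(0, 0), (0, 4), (0, 6), (1, 6), (2, 10), (4, 1), (4, 8), (7, 8), (8, 4), (9, 7), (10, 0), (10, 4), (10, 6)}; count = 13.

For each of the 121 pairs (x, y) ∈ F_11², evaluate f(x, y) mod 11. Record the zeros.
  x = 0: [0↦0, 1↦7, 2↦6, 3↦2, 4↦0, 5↦5, 6↦0, 7↦1, 8↦2, 9↦8, 10↦2]  zeros at y ∈ {0, 4, 6}
  x = 1: [0↦9, 1↦9, 2↦1, 3↦1, 4↦3, 5↦1, 6↦0, 7↦5, 8↦10, 9↦9, 10↦7]  zeros at y ∈ {6}
  x = 2: [0↦10, 1↦7, 2↦7, 3↦4, 4↦3, 5↦9, 6↦5, 7↦7, 8↦9, 9↦5, 10↦0]  zeros at y ∈ {10}
  x = 3: [0↦8, 1↦6, 2↦7, 3↦5, 4↦5, 5↦1, 6↦9, 7↦1, 8↦4, 9↦1, 10↦8]  zeros at y ∈ ∅
  x = 4: [0↦8, 1↦0, 2↦6, 3↦9, 4↦3, 5↦4, 6↦6, 7↦3, 8↦0, 9↦2, 10↦3]  zeros at y ∈ {1, 8}
  x = 5: [0↦4, 1↦5, 2↦9, 3↦10, 4↦2, 5↦1, 6↦1, 7↦7, 8↦2, 9↦2, 10↦1]  zeros at y ∈ ∅
  x = 6: [0↦1, 1↦4, 2↦10, 3↦2, 4↦7, 5↦8, 6↦10, 7↦7, 8↦4, 9↦6, 10↦7]  zeros at y ∈ ∅
  x = 7: [0↦4, 1↦2, 2↦3, 3↦1, 4↦1, 5↦8, 6↦5, 7↦8, 8↦0, 9↦8, 10↦4]  zeros at y ∈ {8}
  x = 8: [0↦7, 1↦4, 2↦4, 3↦1, 4↦0, 5↦6, 6↦2, 7↦4, 8↦6, 9↦2, 10↦8]  zeros at y ∈ {4}
  x = 9: [0↦4, 1↦4, 2↦7, 3↦7, 4↦9, 5↦7, 6↦6, 7↦0, 8↦5, 9↦4, 10↦2]  zeros at y ∈ {7}
  x = 10: [0↦0, 1↦7, 2↦6, 3↦2, 4↦0, 5↦5, 6↦0, 7↦1, 8↦2, 9↦8, 10↦2]  zeros at y ∈ {0, 4, 6}
Collecting zeros: affine points = {(0, 0), (0, 4), (0, 6), (1, 6), (2, 10), (4, 1), (4, 8), (7, 8), (8, 4), (9, 7), (10, 0), (10, 4), (10, 6)}.
Total count |C(F_11)_aff| = 13.


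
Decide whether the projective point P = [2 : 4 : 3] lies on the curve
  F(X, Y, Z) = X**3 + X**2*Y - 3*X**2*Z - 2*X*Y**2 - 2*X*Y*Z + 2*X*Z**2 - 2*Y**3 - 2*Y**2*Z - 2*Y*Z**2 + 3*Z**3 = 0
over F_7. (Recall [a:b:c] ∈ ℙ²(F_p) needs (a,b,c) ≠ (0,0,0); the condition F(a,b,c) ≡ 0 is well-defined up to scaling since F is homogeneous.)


F(2,4,3) ≡ 5 (mod 7); P is NOT on the curve.

Evaluate F(2, 4, 3) term-by-term (mod 7).
  X**3 ↦ 1·8·1·1 = 8
  X**2*Y ↦ 1·4·4·1 = 16
  -3*X**2*Z ↦ -3·4·1·3 = -36
  -2*X*Y**2 ↦ -2·2·16·1 = -64
  -2*X*Y*Z ↦ -2·2·4·3 = -48
  2*X*Z**2 ↦ 2·2·1·9 = 36
  -2*Y**3 ↦ -2·1·64·1 = -128
  -2*Y**2*Z ↦ -2·1·16·3 = -96
  -2*Y*Z**2 ↦ -2·1·4·9 = -72
  3*Z**3 ↦ 3·1·1·27 = 81
Sum: F(2, 4, 3) = (8) + (16) + (-36) + (-64) + (-48) + (36) + (-128) + (-96) + (-72) + (81) = -303.
Reducing mod 7: -303 ≡ 5 (mod 7).
Since F(a, b, c) ≡ 5 ≠ 0 (mod 7), P does NOT lie on the curve.


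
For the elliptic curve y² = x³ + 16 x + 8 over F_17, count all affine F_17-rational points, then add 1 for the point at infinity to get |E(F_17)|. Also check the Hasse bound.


Affine points = {(0, 5), (0, 12), (1, 5), (1, 12), (3, 7), (3, 10), (4, 0), (5, 3), (5, 14), (7, 2), (7, 15), (8, 6), (8, 11), (11, 6), (11, 11), (13, 4), (13, 13), (14, 1), (14, 16), (15, 6), (15, 11), (16, 5), (16, 12)}; affine count = 23; |E(F_17)| = 24.

Discriminant check: Δ ∝ 4a³ + 27b² = 4·16³ + 27·8² = 4·4096 + 27·64 ≡ 7 (mod 17). Nonzero ⇒ E is nonsingular.
For each x ∈ F_17, compute rhs = x³ + 16·x + 8 mod 17, then count y ∈ F_17 with y² ≡ rhs.
  x = 0: rhs = 8, matching y values: 5, 12 (2 points).
  x = 1: rhs = 8, matching y values: 5, 12 (2 points).
  x = 2: rhs = 14, matching y values: none (0 points).
  x = 3: rhs = 15, matching y values: 7, 10 (2 points).
  x = 4: rhs = 0, matching y values: 0 (1 points).
  x = 5: rhs = 9, matching y values: 3, 14 (2 points).
  x = 6: rhs = 14, matching y values: none (0 points).
  x = 7: rhs = 4, matching y values: 2, 15 (2 points).
  x = 8: rhs = 2, matching y values: 6, 11 (2 points).
  x = 9: rhs = 14, matching y values: none (0 points).
  x = 10: rhs = 12, matching y values: none (0 points).
  x = 11: rhs = 2, matching y values: 6, 11 (2 points).
  x = 12: rhs = 7, matching y values: none (0 points).
  x = 13: rhs = 16, matching y values: 4, 13 (2 points).
  x = 14: rhs = 1, matching y values: 1, 16 (2 points).
  x = 15: rhs = 2, matching y values: 6, 11 (2 points).
  x = 16: rhs = 8, matching y values: 5, 12 (2 points).
Total affine count: 23.
Full point count |E(F_17)| = 23 + 1 = 24.
Hasse bound: |24 − (17+1)| = |6| = 6 ≤ 2√17 ≈ 8.2462 ✓.


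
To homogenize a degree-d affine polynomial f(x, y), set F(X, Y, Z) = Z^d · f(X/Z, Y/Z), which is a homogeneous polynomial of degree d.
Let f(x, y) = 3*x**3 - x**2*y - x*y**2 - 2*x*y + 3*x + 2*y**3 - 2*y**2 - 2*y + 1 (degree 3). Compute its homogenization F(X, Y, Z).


F(X, Y, Z) = 3*X**3 - X**2*Y - X*Y**2 - 2*X*Y*Z + 3*X*Z**2 + 2*Y**3 - 2*Y**2*Z - 2*Y*Z**2 + Z**3

deg(f) = 3.
Substitute x = X/Z, y = Y/Z into f, then multiply by Z^3.
  monomial 3·x^3·y^0 ↦ 3·X^3·Y^0·Z^0.
  monomial -1·x^2·y^1 ↦ -1·X^2·Y^1·Z^0.
  monomial -1·x^1·y^2 ↦ -1·X^1·Y^2·Z^0.
  monomial -2·x^1·y^1 ↦ -2·X^1·Y^1·Z^1.
  monomial 3·x^1·y^0 ↦ 3·X^1·Y^0·Z^2.
  monomial 2·x^0·y^3 ↦ 2·X^0·Y^3·Z^0.
  monomial -2·x^0·y^2 ↦ -2·X^0·Y^2·Z^1.
  monomial -2·x^0·y^1 ↦ -2·X^0·Y^1·Z^2.
  monomial 1·x^0·y^0 ↦ 1·X^0·Y^0·Z^3.
Collecting: F(X, Y, Z) = 3*X**3 - X**2*Y - X*Y**2 - 2*X*Y*Z + 3*X*Z**2 + 2*Y**3 - 2*Y**2*Z - 2*Y*Z**2 + Z**3.


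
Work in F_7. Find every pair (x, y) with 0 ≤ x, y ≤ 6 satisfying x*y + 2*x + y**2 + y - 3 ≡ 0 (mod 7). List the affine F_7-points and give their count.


Affine F_7-points: {(1, 2), (1, 3), (3, 4), (3, 6), (5, 0), (5, 1)}; count = 6.

For each of the 49 pairs (x, y) ∈ F_7², evaluate f(x, y) mod 7. Record the zeros.
  x = 0: [0↦4, 1↦6, 2↦3, 3↦2, 4↦3, 5↦6, 6↦4]  zeros at y ∈ ∅
  x = 1: [0↦6, 1↦2, 2↦0, 3↦0, 4↦2, 5↦6, 6↦5]  zeros at y ∈ {2, 3}
  x = 2: [0↦1, 1↦5, 2↦4, 3↦5, 4↦1, 5↦6, 6↦6]  zeros at y ∈ ∅
  x = 3: [0↦3, 1↦1, 2↦1, 3↦3, 4↦0, 5↦6, 6↦0]  zeros at y ∈ {4, 6}
  x = 4: [0↦5, 1↦4, 2↦5, 3↦1, 4↦6, 5↦6, 6↦1]  zeros at y ∈ ∅
  x = 5: [0↦0, 1↦0, 2↦2, 3↦6, 4↦5, 5↦6, 6↦2]  zeros at y ∈ {0, 1}
  x = 6: [0↦2, 1↦3, 2↦6, 3↦4, 4↦4, 5↦6, 6↦3]  zeros at y ∈ ∅
Collecting zeros: affine points = {(1, 2), (1, 3), (3, 4), (3, 6), (5, 0), (5, 1)}.
Total count |C(F_7)_aff| = 6.


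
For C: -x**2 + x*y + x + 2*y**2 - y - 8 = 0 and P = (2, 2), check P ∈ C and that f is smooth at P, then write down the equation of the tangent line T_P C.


Tangent line at P: -x + 9*y - 16 = 0.

Step 1: f(2, 2) = 0, so P lies on C.
Step 2: partial derivatives
  f_x(x, y) = -2*x + y + 1, f_y(x, y) = x + 4*y - 1.
  f_x(P) = -1, f_y(P) = 9 (gradient nonzero, so P is smooth).
Step 3: tangent line at P: -1·(x − 2) + 9·(y − 2) = 0.
Expanding: -x + 9*y - 16 = 0.


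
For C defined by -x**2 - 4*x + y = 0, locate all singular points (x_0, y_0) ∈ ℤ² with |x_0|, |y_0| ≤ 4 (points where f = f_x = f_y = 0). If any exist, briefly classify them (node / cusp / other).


No singular points in the scanned grid; C is smooth there.

Compute partial derivatives:
  f_x = -2*x - 4.
  f_y = 1.
f_y = 1 is a nonzero constant, so f_y never vanishes: no point (x, y) can satisfy f = f_x = f_y = 0. In particular no (x, y) ∈ {−4, ..., 4}² is singular; the curve is smooth.


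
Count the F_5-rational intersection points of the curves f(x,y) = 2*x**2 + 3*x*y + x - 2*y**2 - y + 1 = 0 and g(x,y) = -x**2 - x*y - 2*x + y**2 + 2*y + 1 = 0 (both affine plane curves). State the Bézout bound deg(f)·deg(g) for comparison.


Common zeros: {(0, 4)}; count = 1; Bézout bound = 4.

deg(f) = 2, deg(g) = 2, so Bézout bound = 4.
Scan x ∈ F_5. For each x, list the y ∈ F_5 with f(x, y) ≡ 0 and those with g(x, y) ≡ 0 (mod 5); the common zeros in that column are the intersection.
  x = 0: f ≡ 0 at y ∈ {3, 4}; g ≡ 0 at y ∈ {4}; common: {4}.
  x = 1: f ≡ 0 at y ∈ {2, 4}; g ≡ 0 at y ∈ {1, 3}; common: ∅.
  x = 2: f ≡ 0 at y ∈ ∅; g ≡ 0 at y ∈ ∅; common: ∅.
  x = 3: f ≡ 0 at y ∈ {2}; g ≡ 0 at y ∈ ∅; common: ∅.
  x = 4: f ≡ 0 at y ∈ ∅; g ≡ 0 at y ∈ {3, 4}; common: ∅.
Collecting: common zeros = {(0, 4)}, so the count is 1.
Comparison with the Bézout bound: 1 ≤ 4 = deg(f)·deg(g), as expected for curves with no common component (the affine F_5-count falls short of the bound because intersections may lie at infinity, over extension fields, or carry multiplicity).


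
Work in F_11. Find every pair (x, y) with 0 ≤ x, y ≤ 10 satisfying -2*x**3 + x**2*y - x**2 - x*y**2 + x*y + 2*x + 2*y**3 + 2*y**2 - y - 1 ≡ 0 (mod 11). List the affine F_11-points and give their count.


Affine F_11-points: {(0, 10), (2, 7), (3, 8), (4, 3), (5, 9), (6, 1), (6, 6), (7, 2), (10, 10)}; count = 9.

For each of the 121 pairs (x, y) ∈ F_11², evaluate f(x, y) mod 11. Record the zeros.
  x = 0: [0↦10, 1↦2, 2↦10, 3↦2, 4↦1, 5↦8, 6↦2, 7↦6, 8↦10, 9↦4, 10↦0]  zeros at y ∈ {10}
  x = 1: [0↦9, 1↦2, 2↦9, 3↦9, 4↦3, 5↦3, 6↦10, 7↦3, 8↦5, 9↦6, 10↦7]  zeros at y ∈ ∅
  x = 2: [0↦5, 1↦1, 2↦9, 3↦8, 4↦10, 5↦5, 6↦5, 7↦0, 8↦2, 9↦1, 10↦9]  zeros at y ∈ {7}
  x = 3: [0↦8, 1↦9, 2↦9, 3↦9, 4↦10, 5↦2, 6↦8, 7↦7, 8↦0, 9↦10, 10↦5]  zeros at y ∈ {8}
  x = 4: [0↦6, 1↦3, 2↦8, 3↦0, 4↦2, 5↦4, 6↦7, 7↦1, 8↦9, 9↦10, 10↦5]  zeros at y ∈ {3}
  x = 5: [0↦9, 1↦4, 2↦5, 3↦2, 4↦7, 5↦10, 6↦1, 7↦3, 8↦6, 9↦0, 10↦8]  zeros at y ∈ {9}
  x = 6: [0↦5, 1↦0, 2↦10, 3↦3, 4↦2, 5↦8, 6↦0, 7↦1, 8↦1, 9↦1, 10↦2]  zeros at y ∈ {1, 6}
  x = 7: [0↦4, 1↦1, 2↦0, 3↦2, 4↦8, 5↦8, 6↦3, 7↦5, 8↦4, 9↦1, 10↦8]  zeros at y ∈ {2}
  x = 8: [0↦5, 1↦6, 2↦7, 3↦9, 4↦2, 5↦9, 6↦9, 7↦3, 8↦3, 9↦10, 10↦3]  zeros at y ∈ ∅
  x = 9: [0↦7, 1↦3, 2↦8, 3↦1, 4↦5, 5↦10, 6↦6, 7↦5, 8↦8, 9↦5, 10↦8]  zeros at y ∈ ∅
  x = 10: [0↦9, 1↦2, 2↦2, 3↦10, 4↦5, 5↦10, 6↦4, 7↦10, 8↦7, 9↦7, 10↦0]  zeros at y ∈ {10}
Collecting zeros: affine points = {(0, 10), (2, 7), (3, 8), (4, 3), (5, 9), (6, 1), (6, 6), (7, 2), (10, 10)}.
Total count |C(F_11)_aff| = 9.


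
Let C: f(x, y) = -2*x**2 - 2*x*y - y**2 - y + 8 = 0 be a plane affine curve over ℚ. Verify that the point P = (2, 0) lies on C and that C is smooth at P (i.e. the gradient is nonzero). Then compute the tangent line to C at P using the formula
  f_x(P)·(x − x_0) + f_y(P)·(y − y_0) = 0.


Tangent line at P: -8*x - 5*y + 16 = 0.

Step 1: f(2, 0) = 0, so P lies on C.
Step 2: partial derivatives
  f_x(x, y) = -4*x - 2*y, f_y(x, y) = -2*x - 2*y - 1.
  f_x(P) = -8, f_y(P) = -5 (gradient nonzero, so P is smooth).
Step 3: tangent line at P: -8·(x − 2) + -5·(y − 0) = 0.
Expanding: -8*x - 5*y + 16 = 0.


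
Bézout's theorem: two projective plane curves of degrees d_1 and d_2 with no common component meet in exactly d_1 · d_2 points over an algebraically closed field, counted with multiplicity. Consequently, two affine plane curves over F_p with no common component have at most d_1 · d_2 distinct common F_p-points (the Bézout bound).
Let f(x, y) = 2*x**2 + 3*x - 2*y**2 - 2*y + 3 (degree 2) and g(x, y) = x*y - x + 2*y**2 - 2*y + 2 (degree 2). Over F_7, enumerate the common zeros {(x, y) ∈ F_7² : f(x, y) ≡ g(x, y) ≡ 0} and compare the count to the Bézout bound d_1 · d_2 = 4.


Common zeros: {(0, 3)}; count = 1; Bézout bound = 4.

deg(f) = 2, deg(g) = 2, so Bézout bound = 4.
Scan x ∈ F_7. For each x, list the y ∈ F_7 with f(x, y) ≡ 0 and those with g(x, y) ≡ 0 (mod 7); the common zeros in that column are the intersection.
  x = 0: f ≡ 0 at y ∈ {3}; g ≡ 0 at y ∈ {3, 5}; common: {3}.
  x = 1: f ≡ 0 at y ∈ ∅; g ≡ 0 at y ∈ {2}; common: ∅.
  x = 2: f ≡ 0 at y ∈ {3}; g ≡ 0 at y ∈ {0}; common: ∅.
  x = 3: f ≡ 0 at y ∈ ∅; g ≡ 0 at y ∈ {4, 6}; common: ∅.
  x = 4: f ≡ 0 at y ∈ {2, 4}; g ≡ 0 at y ∈ ∅; common: ∅.
  x = 5: f ≡ 0 at y ∈ {2, 4}; g ≡ 0 at y ∈ ∅; common: ∅.
  x = 6: f ≡ 0 at y ∈ ∅; g ≡ 0 at y ∈ ∅; common: ∅.
Collecting: common zeros = {(0, 3)}, so the count is 1.
Comparison with the Bézout bound: 1 ≤ 4 = deg(f)·deg(g), as expected for curves with no common component (the affine F_7-count falls short of the bound because intersections may lie at infinity, over extension fields, or carry multiplicity).


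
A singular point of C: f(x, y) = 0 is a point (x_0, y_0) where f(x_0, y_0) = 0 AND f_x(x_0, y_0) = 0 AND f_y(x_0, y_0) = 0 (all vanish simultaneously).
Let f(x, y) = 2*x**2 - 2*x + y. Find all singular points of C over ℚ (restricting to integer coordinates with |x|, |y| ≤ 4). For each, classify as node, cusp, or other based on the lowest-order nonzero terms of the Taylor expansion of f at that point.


No singular points in the scanned grid; C is smooth there.

Compute partial derivatives:
  f_x = 4*x - 2.
  f_y = 1.
f_y = 1 is a nonzero constant, so f_y never vanishes: no point (x, y) can satisfy f = f_x = f_y = 0. In particular no (x, y) ∈ {−4, ..., 4}² is singular; the curve is smooth.


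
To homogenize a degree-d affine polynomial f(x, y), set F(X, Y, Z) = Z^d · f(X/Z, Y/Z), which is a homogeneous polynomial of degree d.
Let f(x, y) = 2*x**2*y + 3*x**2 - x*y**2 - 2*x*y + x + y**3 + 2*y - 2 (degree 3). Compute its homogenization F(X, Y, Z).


F(X, Y, Z) = 2*X**2*Y + 3*X**2*Z - X*Y**2 - 2*X*Y*Z + X*Z**2 + Y**3 + 2*Y*Z**2 - 2*Z**3

deg(f) = 3.
Substitute x = X/Z, y = Y/Z into f, then multiply by Z^3.
  monomial 2·x^2·y^1 ↦ 2·X^2·Y^1·Z^0.
  monomial 3·x^2·y^0 ↦ 3·X^2·Y^0·Z^1.
  monomial -1·x^1·y^2 ↦ -1·X^1·Y^2·Z^0.
  monomial -2·x^1·y^1 ↦ -2·X^1·Y^1·Z^1.
  monomial 1·x^1·y^0 ↦ 1·X^1·Y^0·Z^2.
  monomial 1·x^0·y^3 ↦ 1·X^0·Y^3·Z^0.
  monomial 2·x^0·y^1 ↦ 2·X^0·Y^1·Z^2.
  monomial -2·x^0·y^0 ↦ -2·X^0·Y^0·Z^3.
Collecting: F(X, Y, Z) = 2*X**2*Y + 3*X**2*Z - X*Y**2 - 2*X*Y*Z + X*Z**2 + Y**3 + 2*Y*Z**2 - 2*Z**3.


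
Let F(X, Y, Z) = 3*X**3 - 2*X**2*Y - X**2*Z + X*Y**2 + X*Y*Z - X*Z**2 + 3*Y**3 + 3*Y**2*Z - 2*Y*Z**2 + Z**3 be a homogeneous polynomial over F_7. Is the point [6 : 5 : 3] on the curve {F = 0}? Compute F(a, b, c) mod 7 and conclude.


F(6,5,3) ≡ 0 (mod 7); P is on the curve.

Evaluate F(6, 5, 3) term-by-term (mod 7).
  3*X**3 ↦ 3·216·1·1 = 648
  -2*X**2*Y ↦ -2·36·5·1 = -360
  -X**2*Z ↦ -1·36·1·3 = -108
  X*Y**2 ↦ 1·6·25·1 = 150
  X*Y*Z ↦ 1·6·5·3 = 90
  -X*Z**2 ↦ -1·6·1·9 = -54
  3*Y**3 ↦ 3·1·125·1 = 375
  3*Y**2*Z ↦ 3·1·25·3 = 225
  -2*Y*Z**2 ↦ -2·1·5·9 = -90
  Z**3 ↦ 1·1·1·27 = 27
Sum: F(6, 5, 3) = (648) + (-360) + (-108) + (150) + (90) + (-54) + (375) + (225) + (-90) + (27) = 903.
Reducing mod 7: 903 ≡ 0 (mod 7).
Since F(a, b, c) ≡ 0 (mod 7), P lies on the curve.


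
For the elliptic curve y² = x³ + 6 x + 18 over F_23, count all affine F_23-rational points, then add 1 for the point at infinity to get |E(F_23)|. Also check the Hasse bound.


Affine points = {(0, 8), (0, 15), (1, 5), (1, 18), (5, 9), (5, 14), (7, 9), (7, 14), (8, 7), (8, 16), (11, 9), (11, 14), (12, 1), (12, 22), (13, 4), (13, 19), (16, 1), (16, 22), (18, 1), (18, 22)}; affine count = 20; |E(F_23)| = 21.

Discriminant check: Δ ∝ 4a³ + 27b² = 4·6³ + 27·18² = 4·216 + 27·324 ≡ 21 (mod 23). Nonzero ⇒ E is nonsingular.
For each x ∈ F_23, compute rhs = x³ + 6·x + 18 mod 23, then count y ∈ F_23 with y² ≡ rhs.
  x = 0: rhs = 18, matching y values: 8, 15 (2 points).
  x = 1: rhs = 2, matching y values: 5, 18 (2 points).
  x = 2: rhs = 15, matching y values: none (0 points).
  x = 3: rhs = 17, matching y values: none (0 points).
  x = 4: rhs = 14, matching y values: none (0 points).
  x = 5: rhs = 12, matching y values: 9, 14 (2 points).
  x = 6: rhs = 17, matching y values: none (0 points).
  x = 7: rhs = 12, matching y values: 9, 14 (2 points).
  x = 8: rhs = 3, matching y values: 7, 16 (2 points).
  x = 9: rhs = 19, matching y values: none (0 points).
  x = 10: rhs = 20, matching y values: none (0 points).
  x = 11: rhs = 12, matching y values: 9, 14 (2 points).
  x = 12: rhs = 1, matching y values: 1, 22 (2 points).
  x = 13: rhs = 16, matching y values: 4, 19 (2 points).
  x = 14: rhs = 17, matching y values: none (0 points).
  x = 15: rhs = 10, matching y values: none (0 points).
  x = 16: rhs = 1, matching y values: 1, 22 (2 points).
  x = 17: rhs = 19, matching y values: none (0 points).
  x = 18: rhs = 1, matching y values: 1, 22 (2 points).
  x = 19: rhs = 22, matching y values: none (0 points).
  x = 20: rhs = 19, matching y values: none (0 points).
  x = 21: rhs = 21, matching y values: none (0 points).
  x = 22: rhs = 11, matching y values: none (0 points).
Total affine count: 20.
Full point count |E(F_23)| = 20 + 1 = 21.
Hasse bound: |21 − (23+1)| = |-3| = 3 ≤ 2√23 ≈ 9.5917 ✓.
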